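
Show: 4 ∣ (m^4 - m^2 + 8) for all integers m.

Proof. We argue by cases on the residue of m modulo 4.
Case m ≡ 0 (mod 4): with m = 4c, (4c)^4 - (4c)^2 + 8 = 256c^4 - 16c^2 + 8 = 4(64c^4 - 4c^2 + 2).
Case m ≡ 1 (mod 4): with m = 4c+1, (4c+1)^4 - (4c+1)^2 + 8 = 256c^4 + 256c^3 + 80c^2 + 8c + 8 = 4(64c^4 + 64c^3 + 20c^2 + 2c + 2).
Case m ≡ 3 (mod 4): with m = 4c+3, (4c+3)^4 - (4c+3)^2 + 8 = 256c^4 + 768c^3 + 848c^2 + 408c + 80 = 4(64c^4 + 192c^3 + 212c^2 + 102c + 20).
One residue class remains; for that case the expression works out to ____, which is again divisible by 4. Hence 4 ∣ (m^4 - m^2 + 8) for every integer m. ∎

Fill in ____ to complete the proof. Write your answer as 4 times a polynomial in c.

4(64c^4 + 128c^3 + 92c^2 + 28c + 5)

Only m ≡ 2 (mod 4) is unaccounted for. Put m = 4c+2:
(4c+2)^4 - (4c+2)^2 + 8 expands to 256c^4 + 512c^3 + 368c^2 + 112c + 20,
and factoring out 4 leaves 4(64c^4 + 128c^3 + 92c^2 + 28c + 5).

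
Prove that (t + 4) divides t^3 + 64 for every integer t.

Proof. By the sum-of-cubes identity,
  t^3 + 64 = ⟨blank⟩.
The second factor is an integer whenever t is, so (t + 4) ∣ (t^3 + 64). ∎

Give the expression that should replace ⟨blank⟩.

(t + 4)(t^2 - 4t + 16)

a^3 + b^3 = (a + b)(a^2 - ab + b^2). With a = t, b = 4:
t^3 + 64 = (t + 4)(t^2 - 4t + 16).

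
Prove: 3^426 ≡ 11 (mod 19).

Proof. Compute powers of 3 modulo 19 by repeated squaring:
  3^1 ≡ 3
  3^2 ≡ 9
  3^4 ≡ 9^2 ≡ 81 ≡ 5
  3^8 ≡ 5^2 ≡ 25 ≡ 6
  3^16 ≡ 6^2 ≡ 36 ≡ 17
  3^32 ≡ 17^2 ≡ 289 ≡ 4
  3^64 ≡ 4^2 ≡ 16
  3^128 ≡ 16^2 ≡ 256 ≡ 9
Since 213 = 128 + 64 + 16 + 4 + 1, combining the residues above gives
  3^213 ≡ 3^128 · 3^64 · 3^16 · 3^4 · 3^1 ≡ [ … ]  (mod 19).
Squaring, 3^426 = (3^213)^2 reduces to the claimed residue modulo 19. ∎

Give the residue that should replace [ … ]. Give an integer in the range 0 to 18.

3^128 · 3^64 · 3^16 · 3^4 · 3^1 ≡ 9 · 16 · 17 · 5 · 3 = 36720.
36720 mod 19 = 12, so 3^213 ≡ 12 (mod 19).

12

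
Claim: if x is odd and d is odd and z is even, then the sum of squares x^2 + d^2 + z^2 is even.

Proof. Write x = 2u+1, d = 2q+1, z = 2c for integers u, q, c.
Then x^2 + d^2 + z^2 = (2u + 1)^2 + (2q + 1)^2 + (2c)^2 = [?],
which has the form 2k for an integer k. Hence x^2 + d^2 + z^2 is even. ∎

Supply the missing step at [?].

(2u + 1)^2 + (2q + 1)^2 + (2c)^2 = 4c^2 + 4q^2 + 4q + 4u^2 + 4u + 2
= 2(2c^2 + 2q^2 + 2q + 2u^2 + 2u + 1).
Since 2c^2 + 2q^2 + 2q + 2u^2 + 2u + 1 is an integer, the sum of squares is of the form 2k for an integer k.

2(2c^2 + 2q^2 + 2q + 2u^2 + 2u + 1)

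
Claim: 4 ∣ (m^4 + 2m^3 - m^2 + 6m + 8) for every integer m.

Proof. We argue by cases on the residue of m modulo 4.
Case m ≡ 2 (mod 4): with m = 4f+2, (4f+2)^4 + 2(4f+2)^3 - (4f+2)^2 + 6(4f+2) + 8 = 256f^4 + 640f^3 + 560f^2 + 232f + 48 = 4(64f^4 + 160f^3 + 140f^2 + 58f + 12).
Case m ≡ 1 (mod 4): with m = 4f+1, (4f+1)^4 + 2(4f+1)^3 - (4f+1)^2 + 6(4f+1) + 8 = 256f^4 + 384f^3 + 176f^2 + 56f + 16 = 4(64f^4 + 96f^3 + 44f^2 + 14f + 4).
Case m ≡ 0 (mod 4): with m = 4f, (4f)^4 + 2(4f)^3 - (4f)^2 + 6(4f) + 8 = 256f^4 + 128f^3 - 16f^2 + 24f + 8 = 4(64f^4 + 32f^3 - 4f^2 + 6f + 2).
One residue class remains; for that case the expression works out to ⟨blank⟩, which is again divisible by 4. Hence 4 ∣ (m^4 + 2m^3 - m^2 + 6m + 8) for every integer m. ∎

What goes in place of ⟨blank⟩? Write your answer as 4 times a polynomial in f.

4(64f^4 + 224f^3 + 284f^2 + 162f + 38)

Only m ≡ 3 (mod 4) is unaccounted for. Put m = 4f+3:
(4f+3)^4 + 2(4f+3)^3 - (4f+3)^2 + 6(4f+3) + 8 expands to 256f^4 + 896f^3 + 1136f^2 + 648f + 152,
and factoring out 4 leaves 4(64f^4 + 224f^3 + 284f^2 + 162f + 38).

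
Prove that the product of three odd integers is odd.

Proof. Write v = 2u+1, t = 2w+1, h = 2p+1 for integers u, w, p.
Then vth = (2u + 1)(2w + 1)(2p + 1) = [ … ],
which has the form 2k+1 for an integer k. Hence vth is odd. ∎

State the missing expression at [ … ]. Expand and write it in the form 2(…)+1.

Expanding: (2u + 1)(2w + 1)(2p + 1) = 8puw + 4pu + 4pw + 2p + 4uw + 2u + 2w + 1.
Every term except the constant is even, so this is 2(4puw + 2pu + 2pw + p + 2uw + u + w) + 1,
and 4puw + 2pu + 2pw + p + 2uw + u + w ∈ ℤ gives the required form.

2(4puw + 2pu + 2pw + p + 2uw + u + w) + 1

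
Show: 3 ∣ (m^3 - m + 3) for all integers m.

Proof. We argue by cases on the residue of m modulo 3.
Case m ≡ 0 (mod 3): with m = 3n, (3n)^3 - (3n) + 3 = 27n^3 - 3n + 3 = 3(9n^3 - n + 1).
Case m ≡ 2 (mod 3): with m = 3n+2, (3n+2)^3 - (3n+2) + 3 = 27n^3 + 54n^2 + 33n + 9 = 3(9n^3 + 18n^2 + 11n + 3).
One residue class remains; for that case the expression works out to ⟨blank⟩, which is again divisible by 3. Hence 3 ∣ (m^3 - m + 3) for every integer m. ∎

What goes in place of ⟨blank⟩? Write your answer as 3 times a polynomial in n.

3(9n^3 + 9n^2 + 2n + 1)

Only m ≡ 1 (mod 3) is unaccounted for. Put m = 3n+1:
(3n+1)^3 - (3n+1) + 3 expands to 27n^3 + 27n^2 + 6n + 3,
and factoring out 3 leaves 3(9n^3 + 9n^2 + 2n + 1).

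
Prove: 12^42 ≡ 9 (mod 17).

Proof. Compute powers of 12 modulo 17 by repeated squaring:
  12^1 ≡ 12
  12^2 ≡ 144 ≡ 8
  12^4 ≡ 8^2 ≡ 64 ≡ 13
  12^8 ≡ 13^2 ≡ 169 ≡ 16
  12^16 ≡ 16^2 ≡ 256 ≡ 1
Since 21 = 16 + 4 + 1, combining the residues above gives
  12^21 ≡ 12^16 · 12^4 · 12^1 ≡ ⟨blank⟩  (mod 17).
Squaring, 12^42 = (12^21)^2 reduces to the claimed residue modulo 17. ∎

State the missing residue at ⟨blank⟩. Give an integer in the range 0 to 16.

Multiply the listed residues: 1 · 13 · 12 = 13 → 156.
Reducing modulo 17: 156 = 9·17 + 3, so 12^21 ≡ 3.

3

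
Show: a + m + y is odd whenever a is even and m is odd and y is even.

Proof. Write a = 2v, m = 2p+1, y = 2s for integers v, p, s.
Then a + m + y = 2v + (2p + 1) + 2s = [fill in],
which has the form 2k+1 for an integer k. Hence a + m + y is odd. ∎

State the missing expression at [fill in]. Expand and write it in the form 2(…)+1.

Expanding: 2v + (2p + 1) + 2s = 2p + 2s + 2v + 1.
Every term except the constant is even, so this is 2(p + s + v) + 1,
and p + s + v ∈ ℤ gives the required form.

2(p + s + v) + 1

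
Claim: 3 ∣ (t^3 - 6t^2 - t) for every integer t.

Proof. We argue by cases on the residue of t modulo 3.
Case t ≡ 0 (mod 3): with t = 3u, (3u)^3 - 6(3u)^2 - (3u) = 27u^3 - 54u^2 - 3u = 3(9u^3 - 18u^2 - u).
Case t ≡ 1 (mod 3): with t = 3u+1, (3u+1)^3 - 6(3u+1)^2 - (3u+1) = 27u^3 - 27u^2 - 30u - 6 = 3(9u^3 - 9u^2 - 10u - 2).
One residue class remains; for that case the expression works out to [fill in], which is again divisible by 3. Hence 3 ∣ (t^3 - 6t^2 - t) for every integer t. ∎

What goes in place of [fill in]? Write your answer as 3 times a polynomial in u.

Only t ≡ 2 (mod 3) is unaccounted for. Put t = 3u+2:
(3u+2)^3 - 6(3u+2)^2 - (3u+2) expands to 27u^3 - 39u - 18,
and factoring out 3 leaves 3(9u^3 - 13u - 6).

3(9u^3 - 13u - 6)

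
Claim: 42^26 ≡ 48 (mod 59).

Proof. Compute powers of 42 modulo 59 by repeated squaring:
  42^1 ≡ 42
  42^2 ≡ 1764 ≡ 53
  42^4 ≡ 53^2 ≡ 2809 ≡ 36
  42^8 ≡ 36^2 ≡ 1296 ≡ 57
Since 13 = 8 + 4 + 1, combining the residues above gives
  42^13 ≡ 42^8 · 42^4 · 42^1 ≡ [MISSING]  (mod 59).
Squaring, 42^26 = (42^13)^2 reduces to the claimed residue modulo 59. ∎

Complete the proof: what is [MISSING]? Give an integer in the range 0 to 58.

42^8 · 42^4 · 42^1 ≡ 57 · 36 · 42 = 86184.
86184 mod 59 = 44, so 42^13 ≡ 44 (mod 59).

44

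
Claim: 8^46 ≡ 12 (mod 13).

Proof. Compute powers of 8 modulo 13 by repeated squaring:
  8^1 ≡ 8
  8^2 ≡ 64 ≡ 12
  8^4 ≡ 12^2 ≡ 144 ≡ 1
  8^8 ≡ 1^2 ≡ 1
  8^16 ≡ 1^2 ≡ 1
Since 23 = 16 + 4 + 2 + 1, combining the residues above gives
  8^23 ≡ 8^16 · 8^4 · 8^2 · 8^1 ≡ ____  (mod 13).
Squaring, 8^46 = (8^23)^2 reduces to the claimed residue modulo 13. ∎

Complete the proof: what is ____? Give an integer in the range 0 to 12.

5

8^16 · 8^4 · 8^2 · 8^1 ≡ 1 · 1 · 12 · 8 = 96.
96 mod 13 = 5, so 8^23 ≡ 5 (mod 13).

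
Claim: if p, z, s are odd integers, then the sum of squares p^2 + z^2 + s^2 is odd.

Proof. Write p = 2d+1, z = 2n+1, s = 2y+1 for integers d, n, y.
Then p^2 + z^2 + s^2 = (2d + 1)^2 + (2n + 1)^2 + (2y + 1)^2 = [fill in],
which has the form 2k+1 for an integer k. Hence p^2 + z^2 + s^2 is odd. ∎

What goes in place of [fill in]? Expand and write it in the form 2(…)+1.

Expanding: (2d + 1)^2 + (2n + 1)^2 + (2y + 1)^2 = 4d^2 + 4d + 4n^2 + 4n + 4y^2 + 4y + 3.
Every term except the constant is even, so this is 2(2d^2 + 2d + 2n^2 + 2n + 2y^2 + 2y + 1) + 1,
and 2d^2 + 2d + 2n^2 + 2n + 2y^2 + 2y + 1 ∈ ℤ gives the required form.

2(2d^2 + 2d + 2n^2 + 2n + 2y^2 + 2y + 1) + 1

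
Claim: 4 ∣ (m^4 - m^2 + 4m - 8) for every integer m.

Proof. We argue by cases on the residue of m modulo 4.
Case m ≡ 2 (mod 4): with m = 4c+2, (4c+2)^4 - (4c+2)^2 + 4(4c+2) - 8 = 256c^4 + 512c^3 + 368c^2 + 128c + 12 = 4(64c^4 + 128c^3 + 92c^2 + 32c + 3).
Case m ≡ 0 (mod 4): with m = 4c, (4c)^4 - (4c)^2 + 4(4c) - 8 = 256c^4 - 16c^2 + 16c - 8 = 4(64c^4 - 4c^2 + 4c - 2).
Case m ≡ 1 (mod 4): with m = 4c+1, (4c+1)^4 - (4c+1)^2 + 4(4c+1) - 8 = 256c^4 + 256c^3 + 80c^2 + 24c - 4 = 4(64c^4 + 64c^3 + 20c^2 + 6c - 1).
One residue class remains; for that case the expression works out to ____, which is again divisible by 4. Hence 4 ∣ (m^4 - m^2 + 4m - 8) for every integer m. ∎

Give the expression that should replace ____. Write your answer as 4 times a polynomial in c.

4(64c^4 + 192c^3 + 212c^2 + 106c + 19)

Only m ≡ 3 (mod 4) is unaccounted for. Put m = 4c+3:
(4c+3)^4 - (4c+3)^2 + 4(4c+3) - 8 expands to 256c^4 + 768c^3 + 848c^2 + 424c + 76,
and factoring out 4 leaves 4(64c^4 + 192c^3 + 212c^2 + 106c + 19).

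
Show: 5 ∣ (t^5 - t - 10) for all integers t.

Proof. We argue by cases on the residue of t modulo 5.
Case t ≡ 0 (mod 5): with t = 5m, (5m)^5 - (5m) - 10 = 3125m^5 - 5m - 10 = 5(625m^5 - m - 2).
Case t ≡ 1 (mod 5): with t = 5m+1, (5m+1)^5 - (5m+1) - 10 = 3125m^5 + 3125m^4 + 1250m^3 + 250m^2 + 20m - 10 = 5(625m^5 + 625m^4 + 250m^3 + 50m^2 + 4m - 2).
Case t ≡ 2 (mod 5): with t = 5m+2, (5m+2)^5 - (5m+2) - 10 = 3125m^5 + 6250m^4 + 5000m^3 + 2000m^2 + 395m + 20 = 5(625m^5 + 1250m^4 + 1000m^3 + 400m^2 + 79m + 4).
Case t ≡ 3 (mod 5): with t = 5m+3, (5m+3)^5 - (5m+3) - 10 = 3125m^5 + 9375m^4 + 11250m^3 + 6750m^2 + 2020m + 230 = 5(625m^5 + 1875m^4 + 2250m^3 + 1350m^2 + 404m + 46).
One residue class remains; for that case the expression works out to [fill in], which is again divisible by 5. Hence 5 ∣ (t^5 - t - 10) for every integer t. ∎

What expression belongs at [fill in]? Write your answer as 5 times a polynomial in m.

The residues treated are {0, 1, 2, 3}, so the missing case is t ≡ 4 (mod 5); write t = 5m+4.
Then (5m+4)^5 - (5m+4) - 10 = 3125m^5 + 12500m^4 + 20000m^3 + 16000m^2 + 6395m + 1010 = 5(625m^5 + 2500m^4 + 4000m^3 + 3200m^2 + 1279m + 202).

5(625m^5 + 2500m^4 + 4000m^3 + 3200m^2 + 1279m + 202)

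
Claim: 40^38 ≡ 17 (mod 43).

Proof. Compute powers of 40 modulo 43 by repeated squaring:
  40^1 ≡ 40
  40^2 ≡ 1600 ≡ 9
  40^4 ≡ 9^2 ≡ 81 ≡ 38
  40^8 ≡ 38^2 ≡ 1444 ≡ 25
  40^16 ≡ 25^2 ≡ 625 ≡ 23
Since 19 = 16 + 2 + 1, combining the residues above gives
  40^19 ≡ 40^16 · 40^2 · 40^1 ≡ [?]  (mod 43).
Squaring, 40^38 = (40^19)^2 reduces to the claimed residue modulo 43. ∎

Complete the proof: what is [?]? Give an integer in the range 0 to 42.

24

Multiply the listed residues: 23 · 9 · 40 = 207 → 8280.
Reducing modulo 43: 8280 = 192·43 + 24, so 40^19 ≡ 24.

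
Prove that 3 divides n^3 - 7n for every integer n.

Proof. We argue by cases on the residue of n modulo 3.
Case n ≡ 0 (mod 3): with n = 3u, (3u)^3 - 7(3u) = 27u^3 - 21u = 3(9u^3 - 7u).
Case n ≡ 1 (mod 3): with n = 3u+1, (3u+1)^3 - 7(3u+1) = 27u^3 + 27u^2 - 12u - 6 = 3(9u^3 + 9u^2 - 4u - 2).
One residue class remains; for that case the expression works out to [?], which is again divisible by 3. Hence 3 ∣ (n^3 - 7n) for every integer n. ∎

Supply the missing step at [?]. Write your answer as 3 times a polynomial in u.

Only n ≡ 2 (mod 3) is unaccounted for. Put n = 3u+2:
(3u+2)^3 - 7(3u+2) expands to 27u^3 + 54u^2 + 15u - 6,
and factoring out 3 leaves 3(9u^3 + 18u^2 + 5u - 2).

3(9u^3 + 18u^2 + 5u - 2)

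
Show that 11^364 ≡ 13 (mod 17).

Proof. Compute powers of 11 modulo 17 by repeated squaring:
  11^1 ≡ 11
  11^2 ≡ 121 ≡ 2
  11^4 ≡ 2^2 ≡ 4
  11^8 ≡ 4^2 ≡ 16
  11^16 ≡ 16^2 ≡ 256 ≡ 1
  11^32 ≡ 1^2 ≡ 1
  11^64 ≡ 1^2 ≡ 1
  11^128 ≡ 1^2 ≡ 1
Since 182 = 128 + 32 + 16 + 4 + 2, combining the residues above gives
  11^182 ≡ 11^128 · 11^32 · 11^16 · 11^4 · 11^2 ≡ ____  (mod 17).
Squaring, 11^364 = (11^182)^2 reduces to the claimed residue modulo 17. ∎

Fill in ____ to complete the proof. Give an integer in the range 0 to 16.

Multiply the listed residues: 1 · 1 · 1 · 4 · 2 = 1 → 1 → 4 → 8.
Reducing modulo 17: 8 = 0·17 + 8, so 11^182 ≡ 8.

8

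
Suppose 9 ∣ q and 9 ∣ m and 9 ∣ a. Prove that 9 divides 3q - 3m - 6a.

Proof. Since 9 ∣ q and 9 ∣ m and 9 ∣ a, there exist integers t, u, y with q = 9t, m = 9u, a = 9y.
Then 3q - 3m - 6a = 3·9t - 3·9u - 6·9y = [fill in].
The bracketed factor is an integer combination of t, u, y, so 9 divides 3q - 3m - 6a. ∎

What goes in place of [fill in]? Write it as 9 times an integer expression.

9(3t - 3u - 6y)

Each term has a factor of 9: 3·9t - 3·9u - 6·9y = 9·(3t - 3u - 6y).
Since 3t - 3u - 6y is an integer, 9 ∣ (3q - 3m - 6a).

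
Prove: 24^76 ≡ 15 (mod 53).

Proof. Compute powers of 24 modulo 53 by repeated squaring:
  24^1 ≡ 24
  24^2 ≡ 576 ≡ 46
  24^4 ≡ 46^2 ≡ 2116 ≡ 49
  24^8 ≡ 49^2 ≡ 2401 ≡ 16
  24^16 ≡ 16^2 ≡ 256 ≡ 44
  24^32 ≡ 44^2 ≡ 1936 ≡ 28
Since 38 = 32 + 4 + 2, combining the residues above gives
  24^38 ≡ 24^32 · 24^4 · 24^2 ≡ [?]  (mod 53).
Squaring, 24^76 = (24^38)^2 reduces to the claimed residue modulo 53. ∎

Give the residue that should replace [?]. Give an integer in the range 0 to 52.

42

24^32 · 24^4 · 24^2 ≡ 28 · 49 · 46 = 63112.
63112 mod 53 = 42, so 24^38 ≡ 42 (mod 53).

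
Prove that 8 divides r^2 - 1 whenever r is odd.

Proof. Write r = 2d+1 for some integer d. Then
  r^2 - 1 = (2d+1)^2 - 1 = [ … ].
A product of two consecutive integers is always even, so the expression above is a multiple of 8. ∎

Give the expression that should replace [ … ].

4d(d + 1)

(2d+1)^2 - 1 = 4d^2 + 4d + 1 - 1 = 4d^2 + 4d = 4d(d+1).
Since d and d+1 are consecutive, d(d+1) is even, and 4·(even) is a multiple of 8.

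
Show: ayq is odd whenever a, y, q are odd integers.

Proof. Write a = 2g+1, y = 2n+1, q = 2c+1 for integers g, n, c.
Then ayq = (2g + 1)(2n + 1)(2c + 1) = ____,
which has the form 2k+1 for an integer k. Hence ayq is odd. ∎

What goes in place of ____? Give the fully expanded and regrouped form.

2(4cgn + 2cg + 2cn + c + 2gn + g + n) + 1

(2g + 1)(2n + 1)(2c + 1) = 8cgn + 4cg + 4cn + 2c + 4gn + 2g + 2n + 1
= 2(4cgn + 2cg + 2cn + c + 2gn + g + n) + 1.
Since 4cgn + 2cg + 2cn + c + 2gn + g + n is an integer, the product is of the form 2k+1 for an integer k.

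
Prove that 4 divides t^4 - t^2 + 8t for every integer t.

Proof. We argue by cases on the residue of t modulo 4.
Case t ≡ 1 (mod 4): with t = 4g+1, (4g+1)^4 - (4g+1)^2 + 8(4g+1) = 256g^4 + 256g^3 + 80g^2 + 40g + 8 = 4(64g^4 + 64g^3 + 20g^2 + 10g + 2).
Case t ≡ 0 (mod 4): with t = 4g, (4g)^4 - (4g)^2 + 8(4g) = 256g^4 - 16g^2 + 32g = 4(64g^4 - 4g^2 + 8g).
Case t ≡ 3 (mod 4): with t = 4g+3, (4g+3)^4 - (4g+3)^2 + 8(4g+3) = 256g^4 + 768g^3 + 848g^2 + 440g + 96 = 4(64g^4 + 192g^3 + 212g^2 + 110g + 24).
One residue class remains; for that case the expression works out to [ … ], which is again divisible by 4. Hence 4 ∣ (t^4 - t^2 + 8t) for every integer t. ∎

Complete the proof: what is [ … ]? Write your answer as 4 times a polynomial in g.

Only t ≡ 2 (mod 4) is unaccounted for. Put t = 4g+2:
(4g+2)^4 - (4g+2)^2 + 8(4g+2) expands to 256g^4 + 512g^3 + 368g^2 + 144g + 28,
and factoring out 4 leaves 4(64g^4 + 128g^3 + 92g^2 + 36g + 7).

4(64g^4 + 128g^3 + 92g^2 + 36g + 7)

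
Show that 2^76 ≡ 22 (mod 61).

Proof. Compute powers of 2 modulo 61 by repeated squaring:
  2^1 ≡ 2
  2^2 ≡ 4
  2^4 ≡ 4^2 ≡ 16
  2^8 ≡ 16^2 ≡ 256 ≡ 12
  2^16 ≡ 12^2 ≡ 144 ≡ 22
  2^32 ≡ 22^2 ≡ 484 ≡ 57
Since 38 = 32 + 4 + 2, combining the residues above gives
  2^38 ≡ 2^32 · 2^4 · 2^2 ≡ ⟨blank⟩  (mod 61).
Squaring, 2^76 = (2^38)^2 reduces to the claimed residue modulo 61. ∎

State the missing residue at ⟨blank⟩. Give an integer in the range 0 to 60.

Multiply the listed residues: 57 · 16 · 4 = 912 → 3648.
Reducing modulo 61: 3648 = 59·61 + 49, so 2^38 ≡ 49.

49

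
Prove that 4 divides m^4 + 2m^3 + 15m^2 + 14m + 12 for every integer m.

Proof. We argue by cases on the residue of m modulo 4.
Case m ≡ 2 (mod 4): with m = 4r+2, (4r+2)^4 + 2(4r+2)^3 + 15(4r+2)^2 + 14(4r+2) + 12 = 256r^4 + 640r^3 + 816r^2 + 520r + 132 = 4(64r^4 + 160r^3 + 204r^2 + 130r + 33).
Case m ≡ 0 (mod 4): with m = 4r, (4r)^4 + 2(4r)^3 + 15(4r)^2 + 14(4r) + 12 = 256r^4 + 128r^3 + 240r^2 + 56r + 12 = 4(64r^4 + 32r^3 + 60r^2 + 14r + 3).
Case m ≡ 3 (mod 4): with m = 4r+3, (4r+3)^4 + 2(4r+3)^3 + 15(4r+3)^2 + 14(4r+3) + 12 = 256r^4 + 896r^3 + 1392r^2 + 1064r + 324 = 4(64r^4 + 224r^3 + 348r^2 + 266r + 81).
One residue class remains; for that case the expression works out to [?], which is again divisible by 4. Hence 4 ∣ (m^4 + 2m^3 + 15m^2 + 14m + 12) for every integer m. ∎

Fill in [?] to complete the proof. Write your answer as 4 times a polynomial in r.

The residues treated are {2, 0, 3}, so the missing case is m ≡ 1 (mod 4); write m = 4r+1.
Then (4r+1)^4 + 2(4r+1)^3 + 15(4r+1)^2 + 14(4r+1) + 12 = 256r^4 + 384r^3 + 432r^2 + 216r + 44 = 4(64r^4 + 96r^3 + 108r^2 + 54r + 11).

4(64r^4 + 96r^3 + 108r^2 + 54r + 11)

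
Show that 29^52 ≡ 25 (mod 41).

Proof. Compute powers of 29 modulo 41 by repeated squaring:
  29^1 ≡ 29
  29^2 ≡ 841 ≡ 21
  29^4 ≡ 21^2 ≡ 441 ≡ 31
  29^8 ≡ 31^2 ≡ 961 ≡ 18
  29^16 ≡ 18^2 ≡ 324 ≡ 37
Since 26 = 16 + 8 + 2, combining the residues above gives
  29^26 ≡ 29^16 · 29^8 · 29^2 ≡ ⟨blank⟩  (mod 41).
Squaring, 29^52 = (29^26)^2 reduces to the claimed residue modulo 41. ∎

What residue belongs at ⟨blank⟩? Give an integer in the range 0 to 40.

5

Multiply the listed residues: 37 · 18 · 21 = 666 → 13986.
Reducing modulo 41: 13986 = 341·41 + 5, so 29^26 ≡ 5.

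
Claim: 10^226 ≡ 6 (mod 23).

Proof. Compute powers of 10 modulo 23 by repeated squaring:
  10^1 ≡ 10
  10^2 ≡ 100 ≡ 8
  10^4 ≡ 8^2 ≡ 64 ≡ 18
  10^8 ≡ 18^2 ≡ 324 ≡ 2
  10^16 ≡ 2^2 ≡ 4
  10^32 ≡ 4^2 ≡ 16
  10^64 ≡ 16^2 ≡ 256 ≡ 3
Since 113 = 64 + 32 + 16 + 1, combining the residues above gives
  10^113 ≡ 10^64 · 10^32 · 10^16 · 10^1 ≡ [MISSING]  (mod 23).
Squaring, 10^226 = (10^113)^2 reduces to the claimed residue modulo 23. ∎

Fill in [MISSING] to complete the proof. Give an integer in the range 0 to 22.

11

Multiply the listed residues: 3 · 16 · 4 · 10 = 48 → 192 → 1920.
Reducing modulo 23: 1920 = 83·23 + 11, so 10^113 ≡ 11.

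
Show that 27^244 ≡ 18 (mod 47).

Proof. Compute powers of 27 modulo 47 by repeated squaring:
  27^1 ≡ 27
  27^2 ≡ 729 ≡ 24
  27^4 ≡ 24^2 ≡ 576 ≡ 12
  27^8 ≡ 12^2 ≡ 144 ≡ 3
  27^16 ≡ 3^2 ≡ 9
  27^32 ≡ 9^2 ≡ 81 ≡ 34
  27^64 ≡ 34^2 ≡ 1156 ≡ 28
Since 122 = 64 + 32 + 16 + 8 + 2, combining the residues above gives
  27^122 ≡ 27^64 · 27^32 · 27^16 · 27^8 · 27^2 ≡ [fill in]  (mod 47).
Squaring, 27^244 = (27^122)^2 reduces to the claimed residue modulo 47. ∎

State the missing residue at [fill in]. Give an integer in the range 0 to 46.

21

Multiply the listed residues: 28 · 34 · 9 · 3 · 24 = 952 → 8568 → 25704 → 616896.
Reducing modulo 47: 616896 = 13125·47 + 21, so 27^122 ≡ 21.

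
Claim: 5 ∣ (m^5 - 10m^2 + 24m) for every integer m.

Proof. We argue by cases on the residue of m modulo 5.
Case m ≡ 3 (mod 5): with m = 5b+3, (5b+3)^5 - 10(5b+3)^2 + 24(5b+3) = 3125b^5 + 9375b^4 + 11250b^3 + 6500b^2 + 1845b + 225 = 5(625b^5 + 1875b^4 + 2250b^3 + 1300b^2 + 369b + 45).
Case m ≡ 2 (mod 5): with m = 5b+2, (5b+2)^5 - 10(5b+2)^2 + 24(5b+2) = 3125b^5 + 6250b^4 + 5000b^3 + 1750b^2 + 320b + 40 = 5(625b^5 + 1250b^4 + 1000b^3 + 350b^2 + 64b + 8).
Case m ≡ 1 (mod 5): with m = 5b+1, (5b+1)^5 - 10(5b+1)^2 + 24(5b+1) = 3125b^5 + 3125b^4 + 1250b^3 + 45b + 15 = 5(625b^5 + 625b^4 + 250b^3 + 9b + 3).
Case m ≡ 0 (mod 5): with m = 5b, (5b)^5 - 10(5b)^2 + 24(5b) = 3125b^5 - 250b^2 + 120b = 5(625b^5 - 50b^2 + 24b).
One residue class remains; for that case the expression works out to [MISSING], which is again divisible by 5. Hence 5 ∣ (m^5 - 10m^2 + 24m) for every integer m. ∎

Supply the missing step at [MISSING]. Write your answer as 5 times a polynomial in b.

5(625b^5 + 2500b^4 + 4000b^3 + 3150b^2 + 1224b + 192)

Only m ≡ 4 (mod 5) is unaccounted for. Put m = 5b+4:
(5b+4)^5 - 10(5b+4)^2 + 24(5b+4) expands to 3125b^5 + 12500b^4 + 20000b^3 + 15750b^2 + 6120b + 960,
and factoring out 5 leaves 5(625b^5 + 2500b^4 + 4000b^3 + 3150b^2 + 1224b + 192).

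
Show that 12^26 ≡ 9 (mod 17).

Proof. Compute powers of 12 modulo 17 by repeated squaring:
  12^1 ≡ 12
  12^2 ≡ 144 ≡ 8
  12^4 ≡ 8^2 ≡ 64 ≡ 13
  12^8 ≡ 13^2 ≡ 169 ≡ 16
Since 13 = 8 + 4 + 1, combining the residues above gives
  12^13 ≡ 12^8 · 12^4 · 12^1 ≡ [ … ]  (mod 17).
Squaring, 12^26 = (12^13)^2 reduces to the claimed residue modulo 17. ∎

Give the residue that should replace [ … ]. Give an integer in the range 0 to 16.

14

Multiply the listed residues: 16 · 13 · 12 = 208 → 2496.
Reducing modulo 17: 2496 = 146·17 + 14, so 12^13 ≡ 14.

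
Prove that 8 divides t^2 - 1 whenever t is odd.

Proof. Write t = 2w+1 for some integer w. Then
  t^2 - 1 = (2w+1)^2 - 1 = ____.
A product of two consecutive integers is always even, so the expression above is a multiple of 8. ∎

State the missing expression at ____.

4w(w + 1)

(2w+1)^2 - 1 = 4w^2 + 4w + 1 - 1 = 4w^2 + 4w = 4w(w+1).
Since w and w+1 are consecutive, w(w+1) is even, and 4·(even) is a multiple of 8.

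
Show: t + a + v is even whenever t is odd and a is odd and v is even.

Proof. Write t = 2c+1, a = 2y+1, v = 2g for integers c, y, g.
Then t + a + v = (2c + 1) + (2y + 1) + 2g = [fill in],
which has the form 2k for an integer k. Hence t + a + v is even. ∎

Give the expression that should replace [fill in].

Expanding: (2c + 1) + (2y + 1) + 2g = 2c + 2g + 2y + 2.
Every term is even; pulling out the factor of 2 gives 2(c + g + y + 1).

2(c + g + y + 1)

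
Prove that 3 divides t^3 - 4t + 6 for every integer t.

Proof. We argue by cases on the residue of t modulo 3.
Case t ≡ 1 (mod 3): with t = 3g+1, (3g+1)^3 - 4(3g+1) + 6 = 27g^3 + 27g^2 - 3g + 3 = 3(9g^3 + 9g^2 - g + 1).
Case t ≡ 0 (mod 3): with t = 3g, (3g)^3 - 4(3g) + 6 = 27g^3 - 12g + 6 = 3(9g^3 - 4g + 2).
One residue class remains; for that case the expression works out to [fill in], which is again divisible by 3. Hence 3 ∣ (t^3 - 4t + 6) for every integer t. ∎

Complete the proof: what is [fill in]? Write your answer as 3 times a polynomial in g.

3(9g^3 + 18g^2 + 8g + 2)

Only t ≡ 2 (mod 3) is unaccounted for. Put t = 3g+2:
(3g+2)^3 - 4(3g+2) + 6 expands to 27g^3 + 54g^2 + 24g + 6,
and factoring out 3 leaves 3(9g^3 + 18g^2 + 8g + 2).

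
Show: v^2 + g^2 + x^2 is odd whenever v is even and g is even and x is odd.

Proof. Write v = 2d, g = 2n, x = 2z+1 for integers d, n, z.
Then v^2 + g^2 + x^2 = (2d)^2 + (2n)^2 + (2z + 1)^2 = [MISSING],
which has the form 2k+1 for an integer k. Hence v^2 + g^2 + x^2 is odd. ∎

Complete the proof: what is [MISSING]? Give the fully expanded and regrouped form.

2(2d^2 + 2n^2 + 2z^2 + 2z) + 1

(2d)^2 + (2n)^2 + (2z + 1)^2 = 4d^2 + 4n^2 + 4z^2 + 4z + 1
= 2(2d^2 + 2n^2 + 2z^2 + 2z) + 1.
Since 2d^2 + 2n^2 + 2z^2 + 2z is an integer, the sum of squares is of the form 2k+1 for an integer k.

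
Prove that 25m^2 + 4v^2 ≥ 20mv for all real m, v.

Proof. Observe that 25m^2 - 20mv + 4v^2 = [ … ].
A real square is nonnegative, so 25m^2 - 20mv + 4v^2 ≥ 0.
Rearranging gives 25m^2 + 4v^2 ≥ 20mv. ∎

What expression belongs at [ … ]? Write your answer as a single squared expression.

25m^2 - 20mv + 4v^2 is a perfect-square trinomial: the outer terms are (5m)^2 and (2v)^2, and the cross term is -2·5m·2v.
So 25m^2 - 20mv + 4v^2 = (5m - 2v)^2 ≥ 0.

(5m - 2v)^2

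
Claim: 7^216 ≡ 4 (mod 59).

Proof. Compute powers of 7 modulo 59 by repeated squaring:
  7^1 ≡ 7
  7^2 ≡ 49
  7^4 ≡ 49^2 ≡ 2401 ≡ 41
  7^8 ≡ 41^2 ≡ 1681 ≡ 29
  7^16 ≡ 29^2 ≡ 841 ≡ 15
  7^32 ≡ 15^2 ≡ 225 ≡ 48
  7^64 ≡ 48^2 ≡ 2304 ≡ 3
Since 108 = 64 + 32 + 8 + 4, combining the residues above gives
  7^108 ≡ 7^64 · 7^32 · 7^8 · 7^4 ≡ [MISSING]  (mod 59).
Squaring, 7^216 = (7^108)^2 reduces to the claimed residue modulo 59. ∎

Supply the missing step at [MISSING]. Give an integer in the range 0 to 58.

Multiply the listed residues: 3 · 48 · 29 · 41 = 144 → 4176 → 171216.
Reducing modulo 59: 171216 = 2901·59 + 57, so 7^108 ≡ 57.

57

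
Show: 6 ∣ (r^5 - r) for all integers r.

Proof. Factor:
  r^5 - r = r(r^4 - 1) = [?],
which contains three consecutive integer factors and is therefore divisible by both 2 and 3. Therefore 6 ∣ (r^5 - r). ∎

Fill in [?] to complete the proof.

(r - 1)r(r + 1)(r^2 + 1)

r^4 - 1 = (r^2 - 1)(r^2 + 1), and r^2 - 1 = (r-1)(r+1).
So r(r^4 - 1) = (r - 1)r(r + 1)(r^2 + 1).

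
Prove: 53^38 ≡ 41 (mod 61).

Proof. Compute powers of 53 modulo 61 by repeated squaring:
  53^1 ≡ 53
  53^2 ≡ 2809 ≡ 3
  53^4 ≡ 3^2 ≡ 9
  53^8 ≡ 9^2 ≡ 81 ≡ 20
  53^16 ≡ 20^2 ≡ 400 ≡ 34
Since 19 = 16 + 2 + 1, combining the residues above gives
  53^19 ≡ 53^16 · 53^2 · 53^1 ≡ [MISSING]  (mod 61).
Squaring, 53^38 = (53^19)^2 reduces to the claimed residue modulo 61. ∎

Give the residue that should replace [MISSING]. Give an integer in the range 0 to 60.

38

Multiply the listed residues: 34 · 3 · 53 = 102 → 5406.
Reducing modulo 61: 5406 = 88·61 + 38, so 53^19 ≡ 38.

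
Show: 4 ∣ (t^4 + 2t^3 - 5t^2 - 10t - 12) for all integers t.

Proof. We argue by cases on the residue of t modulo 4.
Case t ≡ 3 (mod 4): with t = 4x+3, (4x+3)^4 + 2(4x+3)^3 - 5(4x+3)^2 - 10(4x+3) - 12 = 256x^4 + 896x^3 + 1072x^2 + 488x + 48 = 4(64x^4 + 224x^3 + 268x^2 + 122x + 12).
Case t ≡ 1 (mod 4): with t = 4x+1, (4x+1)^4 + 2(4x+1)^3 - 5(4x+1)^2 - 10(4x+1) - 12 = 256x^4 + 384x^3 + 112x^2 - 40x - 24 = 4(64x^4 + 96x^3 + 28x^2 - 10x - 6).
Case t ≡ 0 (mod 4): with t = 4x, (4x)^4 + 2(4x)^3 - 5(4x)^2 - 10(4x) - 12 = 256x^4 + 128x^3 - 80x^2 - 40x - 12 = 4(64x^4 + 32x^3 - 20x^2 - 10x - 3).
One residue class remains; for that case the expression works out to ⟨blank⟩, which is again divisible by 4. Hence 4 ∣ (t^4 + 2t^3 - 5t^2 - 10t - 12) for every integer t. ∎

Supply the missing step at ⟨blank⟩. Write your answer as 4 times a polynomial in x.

4(64x^4 + 160x^3 + 124x^2 + 26x - 5)

Only t ≡ 2 (mod 4) is unaccounted for. Put t = 4x+2:
(4x+2)^4 + 2(4x+2)^3 - 5(4x+2)^2 - 10(4x+2) - 12 expands to 256x^4 + 640x^3 + 496x^2 + 104x - 20,
and factoring out 4 leaves 4(64x^4 + 160x^3 + 124x^2 + 26x - 5).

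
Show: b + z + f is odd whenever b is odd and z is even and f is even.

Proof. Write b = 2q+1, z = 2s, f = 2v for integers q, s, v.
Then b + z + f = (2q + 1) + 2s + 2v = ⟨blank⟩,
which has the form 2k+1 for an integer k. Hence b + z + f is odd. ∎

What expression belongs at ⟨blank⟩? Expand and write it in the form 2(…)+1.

(2q + 1) + 2s + 2v = 2q + 2s + 2v + 1
= 2(q + s + v) + 1.
Since q + s + v is an integer, the sum is of the form 2k+1 for an integer k.

2(q + s + v) + 1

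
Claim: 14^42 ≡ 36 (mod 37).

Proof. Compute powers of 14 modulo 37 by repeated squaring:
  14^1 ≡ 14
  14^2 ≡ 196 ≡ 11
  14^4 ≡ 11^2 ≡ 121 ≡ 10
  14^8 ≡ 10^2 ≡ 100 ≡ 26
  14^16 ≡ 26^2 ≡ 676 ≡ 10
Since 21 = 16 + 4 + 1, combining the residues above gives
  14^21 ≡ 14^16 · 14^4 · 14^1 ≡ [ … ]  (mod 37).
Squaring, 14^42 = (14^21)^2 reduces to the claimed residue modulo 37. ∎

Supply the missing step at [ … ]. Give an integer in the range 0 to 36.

Multiply the listed residues: 10 · 10 · 14 = 100 → 1400.
Reducing modulo 37: 1400 = 37·37 + 31, so 14^21 ≡ 31.

31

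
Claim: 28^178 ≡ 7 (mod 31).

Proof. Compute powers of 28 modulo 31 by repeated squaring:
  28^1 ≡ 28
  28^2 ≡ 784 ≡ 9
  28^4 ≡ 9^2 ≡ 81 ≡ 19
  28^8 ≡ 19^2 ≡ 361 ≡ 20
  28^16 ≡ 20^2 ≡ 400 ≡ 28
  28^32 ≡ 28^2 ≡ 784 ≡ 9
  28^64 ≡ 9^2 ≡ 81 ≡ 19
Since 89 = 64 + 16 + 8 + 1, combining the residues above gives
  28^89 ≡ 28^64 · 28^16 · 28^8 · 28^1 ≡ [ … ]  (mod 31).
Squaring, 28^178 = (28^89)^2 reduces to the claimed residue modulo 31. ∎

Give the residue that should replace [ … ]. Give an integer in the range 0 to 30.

10

28^64 · 28^16 · 28^8 · 28^1 ≡ 19 · 28 · 20 · 28 = 297920.
297920 mod 31 = 10, so 28^89 ≡ 10 (mod 31).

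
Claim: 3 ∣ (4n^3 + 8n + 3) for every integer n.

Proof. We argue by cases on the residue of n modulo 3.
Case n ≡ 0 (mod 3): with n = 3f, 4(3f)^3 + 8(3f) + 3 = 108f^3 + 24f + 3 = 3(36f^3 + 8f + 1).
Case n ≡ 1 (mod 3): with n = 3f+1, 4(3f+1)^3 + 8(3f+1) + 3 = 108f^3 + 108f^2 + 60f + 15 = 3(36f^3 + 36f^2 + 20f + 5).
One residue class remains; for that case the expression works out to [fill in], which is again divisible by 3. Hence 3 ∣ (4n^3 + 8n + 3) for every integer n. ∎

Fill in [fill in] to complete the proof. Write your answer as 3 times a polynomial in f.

3(36f^3 + 72f^2 + 56f + 17)

Only n ≡ 2 (mod 3) is unaccounted for. Put n = 3f+2:
4(3f+2)^3 + 8(3f+2) + 3 expands to 108f^3 + 216f^2 + 168f + 51,
and factoring out 3 leaves 3(36f^3 + 72f^2 + 56f + 17).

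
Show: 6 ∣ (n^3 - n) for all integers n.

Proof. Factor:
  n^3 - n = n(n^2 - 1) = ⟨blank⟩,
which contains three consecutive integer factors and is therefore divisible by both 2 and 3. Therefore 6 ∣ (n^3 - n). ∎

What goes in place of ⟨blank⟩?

n(n^2 - 1) = n(n - 1)(n + 1) = (n - 1)n(n + 1).
These three factors are consecutive integers, so their product is divisible by 6.

(n - 1)n(n + 1)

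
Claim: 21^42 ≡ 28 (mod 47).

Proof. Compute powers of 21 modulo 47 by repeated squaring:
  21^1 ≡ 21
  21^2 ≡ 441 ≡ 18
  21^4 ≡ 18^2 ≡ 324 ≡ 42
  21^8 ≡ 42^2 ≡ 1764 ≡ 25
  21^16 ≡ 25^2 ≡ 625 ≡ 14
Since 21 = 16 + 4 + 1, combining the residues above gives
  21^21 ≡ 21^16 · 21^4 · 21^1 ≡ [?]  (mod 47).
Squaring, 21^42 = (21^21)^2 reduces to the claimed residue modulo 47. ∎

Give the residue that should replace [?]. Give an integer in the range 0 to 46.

Multiply the listed residues: 14 · 42 · 21 = 588 → 12348.
Reducing modulo 47: 12348 = 262·47 + 34, so 21^21 ≡ 34.

34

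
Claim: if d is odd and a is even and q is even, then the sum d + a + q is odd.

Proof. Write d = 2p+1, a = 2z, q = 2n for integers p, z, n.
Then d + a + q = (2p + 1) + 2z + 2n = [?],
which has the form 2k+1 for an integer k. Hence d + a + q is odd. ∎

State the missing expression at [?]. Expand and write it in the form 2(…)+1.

2(n + p + z) + 1

Expanding: (2p + 1) + 2z + 2n = 2n + 2p + 2z + 1.
Every term except the constant is even, so this is 2(n + p + z) + 1,
and n + p + z ∈ ℤ gives the required form.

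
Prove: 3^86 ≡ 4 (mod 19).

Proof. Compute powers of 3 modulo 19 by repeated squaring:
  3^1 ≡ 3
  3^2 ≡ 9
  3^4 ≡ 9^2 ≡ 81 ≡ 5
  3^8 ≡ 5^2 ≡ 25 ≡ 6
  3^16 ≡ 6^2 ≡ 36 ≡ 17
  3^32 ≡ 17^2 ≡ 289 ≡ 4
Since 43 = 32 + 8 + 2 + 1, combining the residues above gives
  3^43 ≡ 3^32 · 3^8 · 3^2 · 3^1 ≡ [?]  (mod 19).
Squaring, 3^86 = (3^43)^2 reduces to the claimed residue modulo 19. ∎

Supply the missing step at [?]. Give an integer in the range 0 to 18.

Multiply the listed residues: 4 · 6 · 9 · 3 = 24 → 216 → 648.
Reducing modulo 19: 648 = 34·19 + 2, so 3^43 ≡ 2.

2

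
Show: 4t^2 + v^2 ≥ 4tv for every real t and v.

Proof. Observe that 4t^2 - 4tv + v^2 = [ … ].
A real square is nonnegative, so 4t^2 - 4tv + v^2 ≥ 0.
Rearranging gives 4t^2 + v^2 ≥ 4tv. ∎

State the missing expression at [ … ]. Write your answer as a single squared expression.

(2t - v)^2

4t^2 - 4tv + v^2 is a perfect-square trinomial: the outer terms are (2t)^2 and (v)^2, and the cross term is -2·2t·v.
So 4t^2 - 4tv + v^2 = (2t - v)^2 ≥ 0.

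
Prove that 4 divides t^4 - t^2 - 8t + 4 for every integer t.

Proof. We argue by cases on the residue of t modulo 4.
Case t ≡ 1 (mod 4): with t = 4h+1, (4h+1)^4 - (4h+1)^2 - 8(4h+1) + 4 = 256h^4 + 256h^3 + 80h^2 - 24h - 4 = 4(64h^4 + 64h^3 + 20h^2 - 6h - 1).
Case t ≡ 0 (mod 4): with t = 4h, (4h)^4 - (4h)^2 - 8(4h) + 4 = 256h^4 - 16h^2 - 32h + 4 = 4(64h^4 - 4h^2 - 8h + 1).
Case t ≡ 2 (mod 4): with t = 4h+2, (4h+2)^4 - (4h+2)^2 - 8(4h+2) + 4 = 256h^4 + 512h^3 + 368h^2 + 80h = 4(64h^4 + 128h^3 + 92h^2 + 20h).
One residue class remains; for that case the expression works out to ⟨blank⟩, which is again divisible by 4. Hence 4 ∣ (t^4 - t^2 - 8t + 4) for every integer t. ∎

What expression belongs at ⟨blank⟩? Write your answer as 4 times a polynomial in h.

The residues treated are {1, 0, 2}, so the missing case is t ≡ 3 (mod 4); write t = 4h+3.
Then (4h+3)^4 - (4h+3)^2 - 8(4h+3) + 4 = 256h^4 + 768h^3 + 848h^2 + 376h + 52 = 4(64h^4 + 192h^3 + 212h^2 + 94h + 13).

4(64h^4 + 192h^3 + 212h^2 + 94h + 13)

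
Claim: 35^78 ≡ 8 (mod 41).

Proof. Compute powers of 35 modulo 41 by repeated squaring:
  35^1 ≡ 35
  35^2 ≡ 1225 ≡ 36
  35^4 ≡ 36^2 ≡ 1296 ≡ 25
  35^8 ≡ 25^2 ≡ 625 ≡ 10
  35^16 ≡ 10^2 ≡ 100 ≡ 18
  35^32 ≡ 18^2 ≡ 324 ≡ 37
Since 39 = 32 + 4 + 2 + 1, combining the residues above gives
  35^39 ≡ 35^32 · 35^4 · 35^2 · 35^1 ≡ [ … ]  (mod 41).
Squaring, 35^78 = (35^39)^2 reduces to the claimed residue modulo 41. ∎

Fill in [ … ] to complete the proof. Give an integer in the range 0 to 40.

34

Multiply the listed residues: 37 · 25 · 36 · 35 = 925 → 33300 → 1165500.
Reducing modulo 41: 1165500 = 28426·41 + 34, so 35^39 ≡ 34.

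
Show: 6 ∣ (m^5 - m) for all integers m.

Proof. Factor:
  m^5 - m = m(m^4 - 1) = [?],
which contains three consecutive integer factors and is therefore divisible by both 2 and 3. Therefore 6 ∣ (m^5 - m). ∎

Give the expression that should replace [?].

(m - 1)m(m + 1)(m^2 + 1)

m^4 - 1 = (m^2 - 1)(m^2 + 1), and m^2 - 1 = (m-1)(m+1).
So m(m^4 - 1) = (m - 1)m(m + 1)(m^2 + 1).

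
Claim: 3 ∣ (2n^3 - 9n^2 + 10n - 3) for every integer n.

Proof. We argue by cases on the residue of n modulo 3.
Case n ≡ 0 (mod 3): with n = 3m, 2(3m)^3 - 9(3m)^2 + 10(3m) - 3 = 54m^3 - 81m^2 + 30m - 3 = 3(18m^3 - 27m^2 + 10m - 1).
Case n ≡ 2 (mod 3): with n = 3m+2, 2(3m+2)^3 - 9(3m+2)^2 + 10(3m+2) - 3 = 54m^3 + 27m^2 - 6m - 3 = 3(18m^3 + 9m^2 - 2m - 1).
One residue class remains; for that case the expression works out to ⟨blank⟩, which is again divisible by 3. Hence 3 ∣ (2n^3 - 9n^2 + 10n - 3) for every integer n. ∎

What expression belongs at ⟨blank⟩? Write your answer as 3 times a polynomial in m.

3(18m^3 - 9m^2 - 2m)

The residues treated are {0, 2}, so the missing case is n ≡ 1 (mod 3); write n = 3m+1.
Then 2(3m+1)^3 - 9(3m+1)^2 + 10(3m+1) - 3 = 54m^3 - 27m^2 - 6m = 3(18m^3 - 9m^2 - 2m).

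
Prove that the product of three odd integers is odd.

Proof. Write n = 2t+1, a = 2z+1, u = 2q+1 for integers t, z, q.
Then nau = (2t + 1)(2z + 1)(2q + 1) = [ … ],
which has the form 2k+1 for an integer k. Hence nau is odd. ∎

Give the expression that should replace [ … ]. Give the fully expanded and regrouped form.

2(4qtz + 2qt + 2qz + q + 2tz + t + z) + 1

Expanding: (2t + 1)(2z + 1)(2q + 1) = 8qtz + 4qt + 4qz + 2q + 4tz + 2t + 2z + 1.
Every term except the constant is even, so this is 2(4qtz + 2qt + 2qz + q + 2tz + t + z) + 1,
and 4qtz + 2qt + 2qz + q + 2tz + t + z ∈ ℤ gives the required form.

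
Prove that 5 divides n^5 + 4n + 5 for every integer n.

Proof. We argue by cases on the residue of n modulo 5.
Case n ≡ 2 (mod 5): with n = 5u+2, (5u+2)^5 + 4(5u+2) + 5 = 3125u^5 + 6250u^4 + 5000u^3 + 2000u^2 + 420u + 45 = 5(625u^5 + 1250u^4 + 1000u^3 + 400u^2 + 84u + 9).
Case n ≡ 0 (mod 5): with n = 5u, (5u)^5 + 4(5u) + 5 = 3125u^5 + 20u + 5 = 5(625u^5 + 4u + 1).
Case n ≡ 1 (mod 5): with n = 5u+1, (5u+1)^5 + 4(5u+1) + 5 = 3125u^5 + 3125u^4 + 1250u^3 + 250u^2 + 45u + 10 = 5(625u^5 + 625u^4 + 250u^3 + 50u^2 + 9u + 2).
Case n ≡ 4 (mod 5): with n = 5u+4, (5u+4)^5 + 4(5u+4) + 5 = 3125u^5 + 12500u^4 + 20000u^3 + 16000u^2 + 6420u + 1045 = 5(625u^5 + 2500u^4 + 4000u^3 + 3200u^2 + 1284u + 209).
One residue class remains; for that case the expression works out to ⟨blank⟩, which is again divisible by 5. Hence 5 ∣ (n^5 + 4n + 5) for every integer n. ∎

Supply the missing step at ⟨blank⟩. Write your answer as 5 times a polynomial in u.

Only n ≡ 3 (mod 5) is unaccounted for. Put n = 5u+3:
(5u+3)^5 + 4(5u+3) + 5 expands to 3125u^5 + 9375u^4 + 11250u^3 + 6750u^2 + 2045u + 260,
and factoring out 5 leaves 5(625u^5 + 1875u^4 + 2250u^3 + 1350u^2 + 409u + 52).

5(625u^5 + 1875u^4 + 2250u^3 + 1350u^2 + 409u + 52)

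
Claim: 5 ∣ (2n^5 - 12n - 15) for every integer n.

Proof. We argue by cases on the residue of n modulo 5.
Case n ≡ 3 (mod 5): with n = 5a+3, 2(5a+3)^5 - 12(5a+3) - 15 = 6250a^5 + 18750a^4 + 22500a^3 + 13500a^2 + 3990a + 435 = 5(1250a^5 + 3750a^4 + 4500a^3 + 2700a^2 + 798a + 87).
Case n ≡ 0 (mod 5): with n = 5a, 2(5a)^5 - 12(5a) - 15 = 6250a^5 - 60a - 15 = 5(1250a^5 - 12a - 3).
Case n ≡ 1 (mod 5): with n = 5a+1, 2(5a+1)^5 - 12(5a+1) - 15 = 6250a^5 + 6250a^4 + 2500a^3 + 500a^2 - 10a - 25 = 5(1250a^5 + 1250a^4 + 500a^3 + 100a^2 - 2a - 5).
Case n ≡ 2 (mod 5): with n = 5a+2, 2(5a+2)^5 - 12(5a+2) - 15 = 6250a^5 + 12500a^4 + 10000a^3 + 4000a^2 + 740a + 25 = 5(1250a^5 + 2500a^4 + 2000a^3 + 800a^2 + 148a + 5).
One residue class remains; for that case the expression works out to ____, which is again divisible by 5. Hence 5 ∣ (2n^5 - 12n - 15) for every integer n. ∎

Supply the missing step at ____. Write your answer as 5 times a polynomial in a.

5(1250a^5 + 5000a^4 + 8000a^3 + 6400a^2 + 2548a + 397)

The residues treated are {3, 0, 1, 2}, so the missing case is n ≡ 4 (mod 5); write n = 5a+4.
Then 2(5a+4)^5 - 12(5a+4) - 15 = 6250a^5 + 25000a^4 + 40000a^3 + 32000a^2 + 12740a + 1985 = 5(1250a^5 + 5000a^4 + 8000a^3 + 6400a^2 + 2548a + 397).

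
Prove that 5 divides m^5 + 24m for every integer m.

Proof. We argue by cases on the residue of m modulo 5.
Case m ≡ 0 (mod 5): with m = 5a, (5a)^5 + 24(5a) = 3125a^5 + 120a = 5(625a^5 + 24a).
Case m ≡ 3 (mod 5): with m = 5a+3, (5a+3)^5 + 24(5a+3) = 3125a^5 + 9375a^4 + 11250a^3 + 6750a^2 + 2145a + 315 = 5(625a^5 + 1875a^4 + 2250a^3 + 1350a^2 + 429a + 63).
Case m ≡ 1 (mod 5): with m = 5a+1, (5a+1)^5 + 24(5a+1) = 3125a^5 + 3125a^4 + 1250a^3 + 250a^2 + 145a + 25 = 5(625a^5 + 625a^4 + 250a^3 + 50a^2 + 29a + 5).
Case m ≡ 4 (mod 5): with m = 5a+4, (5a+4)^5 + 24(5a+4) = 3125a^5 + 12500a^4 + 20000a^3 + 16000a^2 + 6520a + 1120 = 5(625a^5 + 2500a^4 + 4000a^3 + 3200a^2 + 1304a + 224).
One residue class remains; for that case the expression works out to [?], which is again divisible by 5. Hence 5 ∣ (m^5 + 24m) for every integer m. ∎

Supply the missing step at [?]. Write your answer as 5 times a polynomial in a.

The residues treated are {0, 3, 1, 4}, so the missing case is m ≡ 2 (mod 5); write m = 5a+2.
Then (5a+2)^5 + 24(5a+2) = 3125a^5 + 6250a^4 + 5000a^3 + 2000a^2 + 520a + 80 = 5(625a^5 + 1250a^4 + 1000a^3 + 400a^2 + 104a + 16).

5(625a^5 + 1250a^4 + 1000a^3 + 400a^2 + 104a + 16)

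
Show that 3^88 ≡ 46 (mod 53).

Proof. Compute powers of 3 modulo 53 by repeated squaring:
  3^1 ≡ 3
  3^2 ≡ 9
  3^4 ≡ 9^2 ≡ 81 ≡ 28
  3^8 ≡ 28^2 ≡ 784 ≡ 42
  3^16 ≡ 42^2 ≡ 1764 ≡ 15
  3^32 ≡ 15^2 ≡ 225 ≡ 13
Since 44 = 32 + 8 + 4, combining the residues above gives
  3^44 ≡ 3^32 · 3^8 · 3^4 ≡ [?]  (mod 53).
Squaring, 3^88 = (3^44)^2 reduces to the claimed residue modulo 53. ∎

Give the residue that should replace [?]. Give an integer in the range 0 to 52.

24

3^32 · 3^8 · 3^4 ≡ 13 · 42 · 28 = 15288.
15288 mod 53 = 24, so 3^44 ≡ 24 (mod 53).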